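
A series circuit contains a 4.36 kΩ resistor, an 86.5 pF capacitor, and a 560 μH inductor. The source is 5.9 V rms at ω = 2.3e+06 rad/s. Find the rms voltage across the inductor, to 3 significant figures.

1.32 V

X_L = ωL = 1290 Ω
X_C = 1/(ωC) = 5030 Ω
Net reactance X = X_L − X_C = -3740 Ω
Z = 4360 − j3740 Ω
|Z| = √(4360² + 3740²) = 5740 Ω
I = V/|Z| = 1.03 mA
V_L = I·|Z_L| = 0.00103 × 1290 = 1.32 V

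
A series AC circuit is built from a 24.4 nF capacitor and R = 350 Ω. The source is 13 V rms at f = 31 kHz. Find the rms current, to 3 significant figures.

ω = 2πf = 194800 rad/s
X_C = 1/(ωC) = 210 Ω
Z = 350 − j210 Ω
|Z| = √(350² + 210²) = 408 Ω
I = V/|Z| = 13/408 = 31.8 mA

31.8 mA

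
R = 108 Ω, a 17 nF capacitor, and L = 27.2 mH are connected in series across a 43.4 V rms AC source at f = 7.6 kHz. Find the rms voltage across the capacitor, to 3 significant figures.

421 V

ω = 2πf = 47750 rad/s
X_L = ωL = 1300 Ω
X_C = 1/(ωC) = 1230 Ω
Net reactance X = X_L − X_C = 67.0 Ω
Z = 108 + j67.0 Ω
|Z| = √(108² + 67.0²) = 127 Ω
I = V/|Z| = 341 mA
V_C = I·|Z_C| = 0.341 × 1230 = 421 V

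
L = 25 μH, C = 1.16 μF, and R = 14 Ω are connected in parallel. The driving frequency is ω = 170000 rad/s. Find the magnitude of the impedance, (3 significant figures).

12.4 Ω

X_L = ωL = 4.25 Ω
X_C = 1/(ωC) = 5.07 Ω
Parallel: admittances add. Y = 1/R + 1/(jωL) + jωC
Y = (0.0714 − j0.0381) S
|Y| = 0.0810 S → |Z| = 1/|Y| = 12.4 Ω, ∠Z = −∠Y = 28.1°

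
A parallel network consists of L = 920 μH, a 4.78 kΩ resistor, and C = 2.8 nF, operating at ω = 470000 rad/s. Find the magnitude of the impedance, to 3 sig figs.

982 Ω

X_L = ωL = 432 Ω
X_C = 1/(ωC) = 760 Ω
Parallel: admittances add. Y = 1/R + 1/(jωL) + jωC
Y = (0.000209 − j0.000997) S
|Y| = 0.00102 S → |Z| = 1/|Y| = 982 Ω, ∠Z = −∠Y = 78.1°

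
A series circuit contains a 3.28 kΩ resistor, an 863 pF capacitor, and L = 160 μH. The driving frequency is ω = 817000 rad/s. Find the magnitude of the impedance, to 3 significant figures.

X_L = ωL = 131 Ω
X_C = 1/(ωC) = 1420 Ω
Net reactance X = X_L − X_C = -1290 Ω
Z = 3280 − j1290 Ω
|Z| = √(3280² + 1290²) = 3520 Ω

3520 Ω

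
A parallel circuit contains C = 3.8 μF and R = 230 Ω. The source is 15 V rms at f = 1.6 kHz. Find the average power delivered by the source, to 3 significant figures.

ω = 2πf = 10050 rad/s
X_C = 1/(ωC) = 26.2 Ω
Parallel: admittances add. Y = 1/R + jωC
Y = (0.00435 + j0.0382) S
|Y| = 0.0384 S → |Z| = 1/|Y| = 26.0 Ω, ∠Z = −∠Y = -83.5°
I = V/|Z| = 577 mA
P = VI cos φ = 15 × 0.577 × cos(-83.5°) = 978 mW

978 mW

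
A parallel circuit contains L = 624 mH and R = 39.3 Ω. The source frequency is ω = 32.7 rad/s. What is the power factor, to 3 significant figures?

X_L = ωL = 20.4 Ω
Parallel: admittances add. Y = 1/R + 1/(jωL)
Y = (0.0254 − j0.0490) S
|Y| = 0.0552 S → |Z| = 1/|Y| = 18.1 Ω, ∠Z = −∠Y = 62.6°
cos φ = cos(62.6°) = 0.461

0.461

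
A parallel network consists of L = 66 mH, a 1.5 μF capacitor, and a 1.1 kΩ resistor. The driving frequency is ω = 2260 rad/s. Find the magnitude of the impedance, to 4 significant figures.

X_L = ωL = 149.2 Ω
X_C = 1/(ωC) = 295.0 Ω
Parallel: admittances add. Y = 1/R + 1/(jωL) + jωC
Y = (0.0009091 − j0.003314) S
|Y| = 0.003437 S → |Z| = 1/|Y| = 291.0 Ω, ∠Z = −∠Y = 74.66°

291.0 Ω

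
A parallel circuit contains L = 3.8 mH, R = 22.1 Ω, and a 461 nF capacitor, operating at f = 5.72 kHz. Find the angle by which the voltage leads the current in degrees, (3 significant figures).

-11.5°

ω = 2πf = 35940 rad/s
X_L = ωL = 137 Ω
X_C = 1/(ωC) = 60.4 Ω
Parallel: admittances add. Y = 1/R + 1/(jωL) + jωC
Y = (0.0452 + j0.00925) S
|Y| = 0.0462 S → |Z| = 1/|Y| = 21.7 Ω, ∠Z = −∠Y = -11.5°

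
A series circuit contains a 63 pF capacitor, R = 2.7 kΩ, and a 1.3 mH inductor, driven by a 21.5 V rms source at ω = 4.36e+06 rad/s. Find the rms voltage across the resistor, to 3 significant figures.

17.2 V

X_L = ωL = 5670 Ω
X_C = 1/(ωC) = 3640 Ω
Net reactance X = X_L − X_C = 2030 Ω
Z = 2700 + j2030 Ω
|Z| = √(2700² + 2030²) = 3380 Ω
I = V/|Z| = 6.37 mA
V_R = I·|Z_R| = 0.00637 × 2700 = 17.2 V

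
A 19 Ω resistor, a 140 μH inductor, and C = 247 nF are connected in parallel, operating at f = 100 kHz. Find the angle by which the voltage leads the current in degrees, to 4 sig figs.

ω = 2πf = 628300 rad/s
X_L = ωL = 87.96 Ω
X_C = 1/(ωC) = 6.444 Ω
Parallel: admittances add. Y = 1/R + 1/(jωL) + jωC
Y = (0.05263 + j0.1438) S
|Y| = 0.1532 S → |Z| = 1/|Y| = 6.529 Ω, ∠Z = −∠Y = -69.90°

-69.90°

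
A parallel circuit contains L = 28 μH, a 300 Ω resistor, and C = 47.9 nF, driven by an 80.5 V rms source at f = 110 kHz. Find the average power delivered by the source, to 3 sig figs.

21.6 W

ω = 2πf = 691200 rad/s
X_L = ωL = 19.4 Ω
X_C = 1/(ωC) = 30.2 Ω
Parallel: admittances add. Y = 1/R + 1/(jωL) + jωC
Y = (0.00333 − j0.0186) S
|Y| = 0.0189 S → |Z| = 1/|Y| = 53.0 Ω, ∠Z = −∠Y = 79.8°
I = V/|Z| = 1.52 A
P = VI cos φ = 80.5 × 1.52 × cos(79.8°) = 21.6 W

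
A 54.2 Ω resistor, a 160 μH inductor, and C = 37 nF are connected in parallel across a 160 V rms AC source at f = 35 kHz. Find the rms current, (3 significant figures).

4.39 A

ω = 2πf = 219900 rad/s
X_L = ωL = 35.2 Ω
X_C = 1/(ωC) = 123 Ω
Parallel: admittances add. Y = 1/R + 1/(jωL) + jωC
Y = (0.0185 − j0.0203) S
|Y| = 0.0274 S → |Z| = 1/|Y| = 36.5 Ω, ∠Z = −∠Y = 47.7°
I = V/|Z| = 160/36.5 = 4.39 A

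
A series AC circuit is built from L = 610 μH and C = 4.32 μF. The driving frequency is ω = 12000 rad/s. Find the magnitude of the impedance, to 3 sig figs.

12.0 Ω

X_L = ωL = 7.32 Ω
X_C = 1/(ωC) = 19.3 Ω
Net reactance X = X_L − X_C = -12.0 Ω
Z = − j12.0 Ω
|Z| = √(0² + 12.0²) = 12.0 Ω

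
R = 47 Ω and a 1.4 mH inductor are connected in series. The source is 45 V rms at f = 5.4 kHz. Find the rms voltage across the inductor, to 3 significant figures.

ω = 2πf = 33930 rad/s
X_L = ωL = 47.5 Ω
Z = 47.0 + j47.5 Ω
|Z| = √(47.0² + 47.5²) = 66.8 Ω
I = V/|Z| = 673 mA
V_L = I·|Z_L| = 0.673 × 47.5 = 32.0 V

32.0 V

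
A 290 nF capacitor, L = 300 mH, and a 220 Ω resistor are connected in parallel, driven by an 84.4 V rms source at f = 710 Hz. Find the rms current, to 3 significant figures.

ω = 2πf = 4461 rad/s
X_L = ωL = 1340 Ω
X_C = 1/(ωC) = 773 Ω
Parallel: admittances add. Y = 1/R + 1/(jωL) + jωC
Y = (0.00455 + j0.000547) S
|Y| = 0.00458 S → |Z| = 1/|Y| = 218 Ω, ∠Z = −∠Y = -6.86°
I = V/|Z| = 84.4/218 = 386 mA

386 mA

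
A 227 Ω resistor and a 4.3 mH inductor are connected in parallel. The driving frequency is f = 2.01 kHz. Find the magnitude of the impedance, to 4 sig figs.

ω = 2πf = 12630 rad/s
X_L = ωL = 54.31 Ω
Parallel: admittances add. Y = 1/R + 1/(jωL)
Y = (0.004405 − j0.01841) S
|Y| = 0.01893 S → |Z| = 1/|Y| = 52.82 Ω, ∠Z = −∠Y = 76.55°

52.82 Ω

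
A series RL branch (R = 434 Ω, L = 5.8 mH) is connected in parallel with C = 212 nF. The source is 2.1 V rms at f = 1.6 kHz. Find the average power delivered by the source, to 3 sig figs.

ω = 2πf = 10050 rad/s
X_L = ωL = 58.3 Ω
X_C = 1/(ωC) = 469 Ω
Branch 1 (R+jX_L): Z₁ = 434 + j58.3 Ω, |Z₁| = 438 Ω
Branch 2 (−jX_C): Z₂ = −j469 Ω
Parallel: Z = Z₁Z₂/(Z₁+Z₂), |Z| = 344 Ω, ∠Z = -38.9°
I = V/|Z| = 6.11 mA
P = VI cos φ = 2.1 × 0.00611 × cos(-38.9°) = 9.98 mW

9.98 mW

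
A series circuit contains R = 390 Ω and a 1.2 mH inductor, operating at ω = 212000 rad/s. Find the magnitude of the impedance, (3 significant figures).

X_L = ωL = 254 Ω
Z = 390 + j254 Ω
|Z| = √(390² + 254²) = 466 Ω

466 Ω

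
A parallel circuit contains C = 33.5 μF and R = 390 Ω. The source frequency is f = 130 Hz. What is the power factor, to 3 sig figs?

ω = 2πf = 816.8 rad/s
X_C = 1/(ωC) = 36.5 Ω
Parallel: admittances add. Y = 1/R + jωC
Y = (0.00256 + j0.0274) S
|Y| = 0.0275 S → |Z| = 1/|Y| = 36.4 Ω, ∠Z = −∠Y = -84.6°
cos φ = cos(-84.6°) = 0.0933

0.0933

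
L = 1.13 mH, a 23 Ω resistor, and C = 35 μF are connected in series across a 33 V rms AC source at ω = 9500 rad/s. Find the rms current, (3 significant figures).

1.36 A

X_L = ωL = 10.7 Ω
X_C = 1/(ωC) = 3.01 Ω
Net reactance X = X_L − X_C = 7.73 Ω
Z = 23.0 + j7.73 Ω
|Z| = √(23.0² + 7.73²) = 24.3 Ω
I = V/|Z| = 33/24.3 = 1.36 A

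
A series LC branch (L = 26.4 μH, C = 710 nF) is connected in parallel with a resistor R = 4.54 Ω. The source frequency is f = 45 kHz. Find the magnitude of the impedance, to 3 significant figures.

2.18 Ω

ω = 2πf = 282700 rad/s
X_L = ωL = 7.46 Ω
X_C = 1/(ωC) = 4.98 Ω
Branch 1: Z₁ = R = 4.54 Ω
Branch 2 (series LC): Z₂ = j(X_L − X_C) = j2.48 Ω
Parallel: Z = Z₁Z₂/(Z₁+Z₂), |Z| = 2.18 Ω, ∠Z = 61.3°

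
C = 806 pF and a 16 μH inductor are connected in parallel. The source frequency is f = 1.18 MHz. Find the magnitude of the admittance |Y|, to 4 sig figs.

ω = 2πf = 7.414e+06 rad/s
X_L = ωL = 118.6 Ω
X_C = 1/(ωC) = 167.3 Ω
Parallel: admittances add. Y = 1/(jωL) + jωC
Y = (0 − j0.002454) S
|Y| = 0.002454 S → |Z| = 1/|Y| = 407.5 Ω, ∠Z = −∠Y = 90.00°

2.454 mS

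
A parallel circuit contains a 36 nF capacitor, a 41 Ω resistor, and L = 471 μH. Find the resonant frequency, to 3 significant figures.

38.7 kHz

ω₀ = 1/√(LC) = 1/√(0.000471 × 3.6e-08) = 242900 rad/s
f₀ = ω₀/(2π) = 38.7 kHz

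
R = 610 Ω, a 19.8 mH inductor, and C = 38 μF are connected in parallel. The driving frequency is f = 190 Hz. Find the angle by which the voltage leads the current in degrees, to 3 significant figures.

ω = 2πf = 1194 rad/s
X_L = ωL = 23.6 Ω
X_C = 1/(ωC) = 22.0 Ω
Parallel: admittances add. Y = 1/R + 1/(jωL) + jωC
Y = (0.00164 + j0.00306) S
|Y| = 0.00347 S → |Z| = 1/|Y| = 288 Ω, ∠Z = −∠Y = -61.8°

-61.8°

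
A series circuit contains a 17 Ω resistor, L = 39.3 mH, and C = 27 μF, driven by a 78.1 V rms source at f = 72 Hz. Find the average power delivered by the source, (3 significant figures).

ω = 2πf = 452.4 rad/s
X_L = ωL = 17.8 Ω
X_C = 1/(ωC) = 81.9 Ω
Net reactance X = X_L − X_C = -64.1 Ω
Z = 17.0 − j64.1 Ω
|Z| = √(17.0² + 64.1²) = 66.3 Ω
∠Z = arctan(-64.1/17.0) = -75.1°
I = V/|Z| = 1.18 A
P = VI cos φ = 78.1 × 1.18 × cos(-75.1°) = 23.6 W

23.6 W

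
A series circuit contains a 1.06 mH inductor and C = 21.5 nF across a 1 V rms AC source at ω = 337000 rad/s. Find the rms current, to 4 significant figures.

X_L = ωL = 357.2 Ω
X_C = 1/(ωC) = 138.0 Ω
Net reactance X = X_L − X_C = 219.2 Ω
Z = j219.2 Ω
|Z| = √(0² + 219.2²) = 219.2 Ω
I = V/|Z| = 1/219.2 = 4.562 mA

4.562 mA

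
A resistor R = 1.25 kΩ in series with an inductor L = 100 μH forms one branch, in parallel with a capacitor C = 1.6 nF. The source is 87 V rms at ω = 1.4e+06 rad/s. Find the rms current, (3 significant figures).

X_L = ωL = 140 Ω
X_C = 1/(ωC) = 446 Ω
Branch 1 (R+jX_L): Z₁ = 1250 + j140 Ω, |Z₁| = 1260 Ω
Branch 2 (−jX_C): Z₂ = −j446 Ω
Parallel: Z = Z₁Z₂/(Z₁+Z₂), |Z| = 436 Ω, ∠Z = -69.8°
I = V/|Z| = 87/436 = 199 mA

199 mA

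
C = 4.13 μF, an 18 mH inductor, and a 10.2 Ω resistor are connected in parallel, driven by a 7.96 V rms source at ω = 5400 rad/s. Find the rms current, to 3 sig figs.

786 mA

X_L = ωL = 97.2 Ω
X_C = 1/(ωC) = 44.8 Ω
Parallel: admittances add. Y = 1/R + 1/(jωL) + jωC
Y = (0.0980 + j0.0120) S
|Y| = 0.0988 S → |Z| = 1/|Y| = 10.1 Ω, ∠Z = −∠Y = -6.99°
I = V/|Z| = 7.96/10.1 = 786 mA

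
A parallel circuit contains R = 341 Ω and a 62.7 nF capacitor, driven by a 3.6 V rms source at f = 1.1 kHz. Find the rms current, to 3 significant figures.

ω = 2πf = 6912 rad/s
X_C = 1/(ωC) = 2310 Ω
Parallel: admittances add. Y = 1/R + jωC
Y = (0.00293 + j0.000433) S
|Y| = 0.00296 S → |Z| = 1/|Y| = 337 Ω, ∠Z = −∠Y = -8.41°
I = V/|Z| = 3.6/337 = 10.7 mA

10.7 mA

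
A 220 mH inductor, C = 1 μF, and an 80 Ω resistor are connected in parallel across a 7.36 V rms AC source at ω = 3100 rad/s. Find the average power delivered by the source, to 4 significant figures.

677.1 mW

X_L = ωL = 682.0 Ω
X_C = 1/(ωC) = 322.6 Ω
Parallel: admittances add. Y = 1/R + 1/(jωL) + jωC
Y = (0.01250 + j0.001634) S
|Y| = 0.01261 S → |Z| = 1/|Y| = 79.33 Ω, ∠Z = −∠Y = -7.446°
I = V/|Z| = 92.78 mA
P = VI cos φ = 7.36 × 0.09278 × cos(-7.446°) = 677.1 mW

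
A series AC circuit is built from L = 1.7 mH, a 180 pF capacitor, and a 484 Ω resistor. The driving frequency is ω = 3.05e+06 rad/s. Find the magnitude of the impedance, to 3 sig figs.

X_L = ωL = 5180 Ω
X_C = 1/(ωC) = 1820 Ω
Net reactance X = X_L − X_C = 3360 Ω
Z = 484 + j3360 Ω
|Z| = √(484² + 3360²) = 3400 Ω

3400 Ω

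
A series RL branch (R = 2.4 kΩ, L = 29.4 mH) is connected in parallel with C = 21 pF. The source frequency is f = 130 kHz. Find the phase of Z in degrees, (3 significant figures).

ω = 2πf = 816800 rad/s
X_L = ωL = 24000 Ω
X_C = 1/(ωC) = 58300 Ω
Branch 1 (R+jX_L): Z₁ = 2400 + j24000 Ω, |Z₁| = 24100 Ω
Branch 2 (−jX_C): Z₂ = −j58300 Ω
Parallel: Z = Z₁Z₂/(Z₁+Z₂), |Z| = 40900 Ω, ∠Z = 80.3°

80.3°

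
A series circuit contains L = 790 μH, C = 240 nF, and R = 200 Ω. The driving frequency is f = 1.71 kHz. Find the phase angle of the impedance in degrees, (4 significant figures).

ω = 2πf = 10740 rad/s
X_L = ωL = 8.488 Ω
X_C = 1/(ωC) = 387.8 Ω
Net reactance X = X_L − X_C = -379.3 Ω
Z = 200.0 − j379.3 Ω
|Z| = √(200.0² + 379.3²) = 428.8 Ω
∠Z = arctan(-379.3/200.0) = -62.20°

-62.20°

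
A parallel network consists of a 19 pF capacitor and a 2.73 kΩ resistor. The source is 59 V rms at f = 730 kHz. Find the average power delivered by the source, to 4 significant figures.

ω = 2πf = 4.587e+06 rad/s
X_C = 1/(ωC) = 11470 Ω
Parallel: admittances add. Y = 1/R + jωC
Y = (0.0003663 + j8.715e-05) S
|Y| = 0.0003765 S → |Z| = 1/|Y| = 2656 Ω, ∠Z = −∠Y = -13.38°
I = V/|Z| = 22.21 mA
P = VI cos φ = 59 × 0.02221 × cos(-13.38°) = 1.275 W

1.275 W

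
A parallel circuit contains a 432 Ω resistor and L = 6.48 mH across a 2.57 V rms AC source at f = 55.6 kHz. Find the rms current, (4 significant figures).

ω = 2πf = 349300 rad/s
X_L = ωL = 2264 Ω
Parallel: admittances add. Y = 1/R + 1/(jωL)
Y = (0.002315 − j0.0004417) S
|Y| = 0.002357 S → |Z| = 1/|Y| = 424.3 Ω, ∠Z = −∠Y = 10.80°
I = V/|Z| = 2.57/424.3 = 6.056 mA

6.056 mA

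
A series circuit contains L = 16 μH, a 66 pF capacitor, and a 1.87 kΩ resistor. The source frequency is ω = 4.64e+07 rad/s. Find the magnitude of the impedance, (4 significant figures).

1916 Ω

X_L = ωL = 742.4 Ω
X_C = 1/(ωC) = 326.5 Ω
Net reactance X = X_L − X_C = 415.9 Ω
Z = 1870 + j415.9 Ω
|Z| = √(1870² + 415.9²) = 1916 Ω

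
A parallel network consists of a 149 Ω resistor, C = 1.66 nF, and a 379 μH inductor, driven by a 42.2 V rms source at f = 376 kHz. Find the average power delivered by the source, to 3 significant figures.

12.0 W

ω = 2πf = 2.362e+06 rad/s
X_L = ωL = 895 Ω
X_C = 1/(ωC) = 255 Ω
Parallel: admittances add. Y = 1/R + 1/(jωL) + jωC
Y = (0.00671 + j0.00280) S
|Y| = 0.00727 S → |Z| = 1/|Y| = 137 Ω, ∠Z = −∠Y = -22.7°
I = V/|Z| = 307 mA
P = VI cos φ = 42.2 × 0.307 × cos(-22.7°) = 12.0 W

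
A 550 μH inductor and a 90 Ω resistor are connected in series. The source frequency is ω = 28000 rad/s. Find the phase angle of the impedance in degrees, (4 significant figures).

X_L = ωL = 15.40 Ω
Z = 90.00 + j15.40 Ω
|Z| = √(90.00² + 15.40²) = 91.31 Ω
∠Z = arctan(15.40/90.00) = 9.710°

9.710°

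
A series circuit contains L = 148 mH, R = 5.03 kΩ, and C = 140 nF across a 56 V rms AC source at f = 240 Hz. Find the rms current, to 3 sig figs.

ω = 2πf = 1508 rad/s
X_L = ωL = 223 Ω
X_C = 1/(ωC) = 4740 Ω
Net reactance X = X_L − X_C = -4510 Ω
Z = 5030 − j4510 Ω
|Z| = √(5030² + 4510²) = 6760 Ω
I = V/|Z| = 56/6760 = 8.29 mA

8.29 mA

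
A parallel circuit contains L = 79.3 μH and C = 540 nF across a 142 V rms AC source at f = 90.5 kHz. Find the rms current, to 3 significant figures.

ω = 2πf = 568600 rad/s
X_L = ωL = 45.1 Ω
X_C = 1/(ωC) = 3.26 Ω
Parallel: admittances add. Y = 1/(jωL) + jωC
Y = (0 + j0.285) S
|Y| = 0.285 S → |Z| = 1/|Y| = 3.51 Ω, ∠Z = −∠Y = -90.0°
I = V/|Z| = 142/3.51 = 40.5 A

40.5 A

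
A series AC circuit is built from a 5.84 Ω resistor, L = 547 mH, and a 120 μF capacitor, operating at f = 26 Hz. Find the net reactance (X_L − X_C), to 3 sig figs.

ω = 2πf = 163.4 rad/s
X_L = ωL = 89.4 Ω
X_C = 1/(ωC) = 51.0 Ω
X = 89.4 − 51.0 = 38.3 Ω

38.3 Ω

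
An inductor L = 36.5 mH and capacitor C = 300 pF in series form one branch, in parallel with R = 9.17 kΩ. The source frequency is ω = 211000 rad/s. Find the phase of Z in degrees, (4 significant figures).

-48.56°

X_L = ωL = 7701 Ω
X_C = 1/(ωC) = 15800 Ω
Branch 1: Z₁ = R = 9170 Ω
Branch 2 (series LC): Z₂ = j(X_L − X_C) = −j8096 Ω
Parallel: Z = Z₁Z₂/(Z₁+Z₂), |Z| = 6069 Ω, ∠Z = -48.56°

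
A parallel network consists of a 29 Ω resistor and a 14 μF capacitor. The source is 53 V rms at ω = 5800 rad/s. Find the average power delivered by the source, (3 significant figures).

96.9 W

X_C = 1/(ωC) = 12.3 Ω
Parallel: admittances add. Y = 1/R + jωC
Y = (0.0345 + j0.0812) S
|Y| = 0.0882 S → |Z| = 1/|Y| = 11.3 Ω, ∠Z = −∠Y = -67.0°
I = V/|Z| = 4.68 A
P = VI cos φ = 53 × 4.68 × cos(-67.0°) = 96.9 W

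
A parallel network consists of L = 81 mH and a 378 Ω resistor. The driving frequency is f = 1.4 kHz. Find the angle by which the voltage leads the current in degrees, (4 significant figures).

ω = 2πf = 8796 rad/s
X_L = ωL = 712.5 Ω
Parallel: admittances add. Y = 1/R + 1/(jωL)
Y = (0.002646 − j0.001403) S
|Y| = 0.002995 S → |Z| = 1/|Y| = 333.9 Ω, ∠Z = −∠Y = 27.95°

27.95°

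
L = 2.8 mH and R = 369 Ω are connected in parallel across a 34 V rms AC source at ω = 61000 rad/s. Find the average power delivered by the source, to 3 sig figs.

X_L = ωL = 171 Ω
Parallel: admittances add. Y = 1/R + 1/(jωL)
Y = (0.00271 − j0.00585) S
|Y| = 0.00645 S → |Z| = 1/|Y| = 155 Ω, ∠Z = −∠Y = 65.2°
I = V/|Z| = 219 mA
P = VI cos φ = 34 × 0.219 × cos(65.2°) = 3.13 W

3.13 W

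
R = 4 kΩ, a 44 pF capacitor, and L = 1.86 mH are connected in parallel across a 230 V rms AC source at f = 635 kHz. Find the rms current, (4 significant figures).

ω = 2πf = 3.99e+06 rad/s
X_L = ωL = 7421 Ω
X_C = 1/(ωC) = 5696 Ω
Parallel: admittances add. Y = 1/R + 1/(jωL) + jωC
Y = (0.0002500 + j4.08e-05) S
|Y| = 0.0002533 S → |Z| = 1/|Y| = 3948 Ω, ∠Z = −∠Y = -9.269°
I = V/|Z| = 230/3948 = 58.26 mA

58.26 mA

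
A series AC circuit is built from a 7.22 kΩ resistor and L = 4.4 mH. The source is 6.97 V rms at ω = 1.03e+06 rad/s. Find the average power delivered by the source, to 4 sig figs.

4.827 mW

X_L = ωL = 4532 Ω
Z = 7220 + j4532 Ω
|Z| = √(7220² + 4532²) = 8525 Ω
∠Z = arctan(4532/7220) = 32.12°
I = V/|Z| = 817.6 μA
P = VI cos φ = 6.97 × 0.0008176 × cos(32.12°) = 4.827 mW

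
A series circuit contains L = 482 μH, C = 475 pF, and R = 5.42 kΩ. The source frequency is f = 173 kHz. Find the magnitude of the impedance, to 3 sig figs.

5600 Ω

ω = 2πf = 1.087e+06 rad/s
X_L = ωL = 524 Ω
X_C = 1/(ωC) = 1940 Ω
Net reactance X = X_L − X_C = -1410 Ω
Z = 5420 − j1410 Ω
|Z| = √(5420² + 1410²) = 5600 Ω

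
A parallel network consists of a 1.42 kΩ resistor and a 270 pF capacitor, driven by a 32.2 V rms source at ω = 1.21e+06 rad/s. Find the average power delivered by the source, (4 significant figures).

X_C = 1/(ωC) = 3061 Ω
Parallel: admittances add. Y = 1/R + jωC
Y = (0.0007042 + j0.0003267) S
|Y| = 0.0007763 S → |Z| = 1/|Y| = 1288 Ω, ∠Z = −∠Y = -24.89°
I = V/|Z| = 25.00 mA
P = VI cos φ = 32.2 × 0.02500 × cos(-24.89°) = 730.2 mW

730.2 mW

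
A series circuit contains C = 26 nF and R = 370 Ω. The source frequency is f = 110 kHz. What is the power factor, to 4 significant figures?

ω = 2πf = 691200 rad/s
X_C = 1/(ωC) = 55.65 Ω
Z = 370.0 − j55.65 Ω
|Z| = √(370.0² + 55.65²) = 374.2 Ω
∠Z = arctan(-55.65/370.0) = -8.553°
cos φ = cos(-8.553°) = 0.9889

0.9889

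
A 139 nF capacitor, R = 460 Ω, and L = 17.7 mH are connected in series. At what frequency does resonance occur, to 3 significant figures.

3.21 kHz

ω₀ = 1/√(LC) = 1/√(0.0177 × 1.39e-07) = 20160 rad/s
f₀ = ω₀/(2π) = 3.21 kHz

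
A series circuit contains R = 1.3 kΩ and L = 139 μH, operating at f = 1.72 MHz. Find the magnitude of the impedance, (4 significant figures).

1987 Ω

ω = 2πf = 1.081e+07 rad/s
X_L = ωL = 1502 Ω
Z = 1300 + j1502 Ω
|Z| = √(1300² + 1502²) = 1987 Ω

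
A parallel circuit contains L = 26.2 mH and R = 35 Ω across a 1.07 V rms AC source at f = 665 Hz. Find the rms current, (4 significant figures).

ω = 2πf = 4178 rad/s
X_L = ωL = 109.5 Ω
Parallel: admittances add. Y = 1/R + 1/(jωL)
Y = (0.02857 − j0.009135) S
|Y| = 0.03000 S → |Z| = 1/|Y| = 33.34 Ω, ∠Z = −∠Y = 17.73°
I = V/|Z| = 1.07/33.34 = 32.10 mA

32.10 mA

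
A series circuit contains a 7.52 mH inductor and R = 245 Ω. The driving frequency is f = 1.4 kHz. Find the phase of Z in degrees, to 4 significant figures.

ω = 2πf = 8796 rad/s
X_L = ωL = 66.15 Ω
Z = 245.0 + j66.15 Ω
|Z| = √(245.0² + 66.15²) = 253.8 Ω
∠Z = arctan(66.15/245.0) = 15.11°

15.11°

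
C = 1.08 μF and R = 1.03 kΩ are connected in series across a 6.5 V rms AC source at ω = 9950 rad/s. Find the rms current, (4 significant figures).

X_C = 1/(ωC) = 93.06 Ω
Z = 1030 − j93.06 Ω
|Z| = √(1030² + 93.06²) = 1034 Ω
I = V/|Z| = 6.5/1034 = 6.285 mA

6.285 mA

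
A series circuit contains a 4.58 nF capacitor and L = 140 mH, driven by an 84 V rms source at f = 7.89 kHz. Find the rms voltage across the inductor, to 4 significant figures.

ω = 2πf = 49570 rad/s
X_L = ωL = 6940 Ω
X_C = 1/(ωC) = 4404 Ω
Net reactance X = X_L − X_C = 2536 Ω
Z = j2536 Ω
|Z| = √(0² + 2536²) = 2536 Ω
I = V/|Z| = 33.12 mA
V_L = I·|Z_L| = 0.03312 × 6940 = 229.9 V

229.9 V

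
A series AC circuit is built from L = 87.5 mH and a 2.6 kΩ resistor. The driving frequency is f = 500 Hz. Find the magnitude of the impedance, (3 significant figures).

2610 Ω

ω = 2πf = 3142 rad/s
X_L = ωL = 275 Ω
Z = 2600 + j275 Ω
|Z| = √(2600² + 275²) = 2610 Ω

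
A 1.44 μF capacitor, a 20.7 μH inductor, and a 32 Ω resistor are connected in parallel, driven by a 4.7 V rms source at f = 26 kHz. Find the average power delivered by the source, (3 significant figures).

690 mW

ω = 2πf = 163400 rad/s
X_L = ωL = 3.38 Ω
X_C = 1/(ωC) = 4.25 Ω
Parallel: admittances add. Y = 1/R + 1/(jωL) + jωC
Y = (0.0312 − j0.0605) S
|Y| = 0.0681 S → |Z| = 1/|Y| = 14.7 Ω, ∠Z = −∠Y = 62.7°
I = V/|Z| = 320 mA
P = VI cos φ = 4.7 × 0.320 × cos(62.7°) = 690 mW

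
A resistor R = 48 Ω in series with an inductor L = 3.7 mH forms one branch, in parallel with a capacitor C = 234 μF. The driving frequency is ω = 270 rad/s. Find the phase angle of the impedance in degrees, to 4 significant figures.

X_L = ωL = 0.9990 Ω
X_C = 1/(ωC) = 15.83 Ω
Branch 1 (R+jX_L): Z₁ = 48.00 + j0.9990 Ω, |Z₁| = 48.01 Ω
Branch 2 (−jX_C): Z₂ = −j15.83 Ω
Parallel: Z = Z₁Z₂/(Z₁+Z₂), |Z| = 15.13 Ω, ∠Z = -71.64°

-71.64°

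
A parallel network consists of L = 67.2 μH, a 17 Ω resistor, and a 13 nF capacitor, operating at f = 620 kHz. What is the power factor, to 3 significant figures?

0.782

ω = 2πf = 3.896e+06 rad/s
X_L = ωL = 262 Ω
X_C = 1/(ωC) = 19.7 Ω
Parallel: admittances add. Y = 1/R + 1/(jωL) + jωC
Y = (0.0588 + j0.0468) S
|Y| = 0.0752 S → |Z| = 1/|Y| = 13.3 Ω, ∠Z = −∠Y = -38.5°
cos φ = cos(-38.5°) = 0.782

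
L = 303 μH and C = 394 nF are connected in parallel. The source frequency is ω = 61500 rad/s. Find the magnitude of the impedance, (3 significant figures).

34.0 Ω

X_L = ωL = 18.6 Ω
X_C = 1/(ωC) = 41.3 Ω
Parallel: admittances add. Y = 1/(jωL) + jωC
Y = (0 − j0.0294) S
|Y| = 0.0294 S → |Z| = 1/|Y| = 34.0 Ω, ∠Z = −∠Y = 90.0°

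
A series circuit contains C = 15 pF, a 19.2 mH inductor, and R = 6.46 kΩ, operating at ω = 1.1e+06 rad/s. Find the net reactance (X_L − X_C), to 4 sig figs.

-39490 Ω

X_L = ωL = 21120 Ω
X_C = 1/(ωC) = 60610 Ω
X = 21120 − 60610 = -39490 Ω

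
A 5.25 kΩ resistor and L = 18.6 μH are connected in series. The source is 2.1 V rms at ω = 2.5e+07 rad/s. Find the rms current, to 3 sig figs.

X_L = ωL = 465 Ω
Z = 5250 + j465 Ω
|Z| = √(5250² + 465²) = 5270 Ω
I = V/|Z| = 2.1/5270 = 398 μA

398 μA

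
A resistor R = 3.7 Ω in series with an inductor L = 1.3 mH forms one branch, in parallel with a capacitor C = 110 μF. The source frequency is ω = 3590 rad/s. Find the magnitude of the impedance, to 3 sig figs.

3.53 Ω

X_L = ωL = 4.67 Ω
X_C = 1/(ωC) = 2.53 Ω
Branch 1 (R+jX_L): Z₁ = 3.70 + j4.67 Ω, |Z₁| = 5.96 Ω
Branch 2 (−jX_C): Z₂ = −j2.53 Ω
Parallel: Z = Z₁Z₂/(Z₁+Z₂), |Z| = 3.53 Ω, ∠Z = -68.4°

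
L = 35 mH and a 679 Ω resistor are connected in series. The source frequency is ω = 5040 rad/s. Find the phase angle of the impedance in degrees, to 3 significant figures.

X_L = ωL = 176 Ω
Z = 679 + j176 Ω
|Z| = √(679² + 176²) = 702 Ω
∠Z = arctan(176/679) = 14.6°

14.6°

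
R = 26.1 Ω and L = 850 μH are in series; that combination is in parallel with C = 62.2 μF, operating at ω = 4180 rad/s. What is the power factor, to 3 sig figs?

0.146

X_L = ωL = 3.55 Ω
X_C = 1/(ωC) = 3.85 Ω
Branch 1 (R+jX_L): Z₁ = 26.1 + j3.55 Ω, |Z₁| = 26.3 Ω
Branch 2 (−jX_C): Z₂ = −j3.85 Ω
Parallel: Z = Z₁Z₂/(Z₁+Z₂), |Z| = 3.88 Ω, ∠Z = -81.6°
cos φ = cos(-81.6°) = 0.146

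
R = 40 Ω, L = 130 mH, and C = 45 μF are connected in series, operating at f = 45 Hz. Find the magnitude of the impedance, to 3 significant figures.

57.9 Ω

ω = 2πf = 282.7 rad/s
X_L = ωL = 36.8 Ω
X_C = 1/(ωC) = 78.6 Ω
Net reactance X = X_L − X_C = -41.8 Ω
Z = 40.0 − j41.8 Ω
|Z| = √(40.0² + 41.8²) = 57.9 Ω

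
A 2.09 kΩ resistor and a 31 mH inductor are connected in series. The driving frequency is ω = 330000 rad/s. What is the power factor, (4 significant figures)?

0.2002

X_L = ωL = 10230 Ω
Z = 2090 + j10230 Ω
|Z| = √(2090² + 10230²) = 10440 Ω
∠Z = arctan(10230/2090) = 78.45°
cos φ = cos(78.45°) = 0.2002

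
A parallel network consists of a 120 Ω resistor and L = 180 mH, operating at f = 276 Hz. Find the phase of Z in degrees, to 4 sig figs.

21.03°

ω = 2πf = 1734 rad/s
X_L = ωL = 312.1 Ω
Parallel: admittances add. Y = 1/R + 1/(jωL)
Y = (0.008333 − j0.003204) S
|Y| = 0.008928 S → |Z| = 1/|Y| = 112.0 Ω, ∠Z = −∠Y = 21.03°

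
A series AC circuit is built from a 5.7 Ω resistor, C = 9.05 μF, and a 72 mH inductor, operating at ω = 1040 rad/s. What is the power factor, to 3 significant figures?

0.179

X_L = ωL = 74.9 Ω
X_C = 1/(ωC) = 106 Ω
Net reactance X = X_L − X_C = -31.4 Ω
Z = 5.70 − j31.4 Ω
|Z| = √(5.70² + 31.4²) = 31.9 Ω
∠Z = arctan(-31.4/5.70) = -79.7°
cos φ = cos(-79.7°) = 0.179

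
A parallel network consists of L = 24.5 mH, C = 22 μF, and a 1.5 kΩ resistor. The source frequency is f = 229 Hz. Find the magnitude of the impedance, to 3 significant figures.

298 Ω

ω = 2πf = 1439 rad/s
X_L = ωL = 35.3 Ω
X_C = 1/(ωC) = 31.6 Ω
Parallel: admittances add. Y = 1/R + 1/(jωL) + jωC
Y = (0.000667 + j0.00329) S
|Y| = 0.00335 S → |Z| = 1/|Y| = 298 Ω, ∠Z = −∠Y = -78.5°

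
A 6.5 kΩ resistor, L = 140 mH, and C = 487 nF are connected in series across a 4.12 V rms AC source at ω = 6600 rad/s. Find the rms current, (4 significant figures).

X_L = ωL = 924.0 Ω
X_C = 1/(ωC) = 311.1 Ω
Net reactance X = X_L − X_C = 612.9 Ω
Z = 6500 + j612.9 Ω
|Z| = √(6500² + 612.9²) = 6529 Ω
I = V/|Z| = 4.12/6529 = 631.0 μA

631.0 μA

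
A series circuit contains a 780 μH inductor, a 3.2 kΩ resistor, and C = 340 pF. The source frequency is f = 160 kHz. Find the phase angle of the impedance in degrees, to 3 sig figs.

-33.8°

ω = 2πf = 1.005e+06 rad/s
X_L = ωL = 784 Ω
X_C = 1/(ωC) = 2930 Ω
Net reactance X = X_L − X_C = -2140 Ω
Z = 3200 − j2140 Ω
|Z| = √(3200² + 2140²) = 3850 Ω
∠Z = arctan(-2140/3200) = -33.8°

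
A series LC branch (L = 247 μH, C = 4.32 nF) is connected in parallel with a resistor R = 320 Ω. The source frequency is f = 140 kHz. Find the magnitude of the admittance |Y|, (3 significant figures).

ω = 2πf = 879600 rad/s
X_L = ωL = 217 Ω
X_C = 1/(ωC) = 263 Ω
Branch 1: Z₁ = R = 320 Ω
Branch 2 (series LC): Z₂ = j(X_L − X_C) = −j45.9 Ω
Parallel: Z = Z₁Z₂/(Z₁+Z₂), |Z| = 45.4 Ω, ∠Z = -81.8°
|Y| = 1/|Z| = 22.0 mS

22.0 mS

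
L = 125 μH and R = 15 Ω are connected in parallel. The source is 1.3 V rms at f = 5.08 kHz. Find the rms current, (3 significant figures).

337 mA

ω = 2πf = 31920 rad/s
X_L = ωL = 3.99 Ω
Parallel: admittances add. Y = 1/R + 1/(jωL)
Y = (0.0667 − j0.251) S
|Y| = 0.259 S → |Z| = 1/|Y| = 3.86 Ω, ∠Z = −∠Y = 75.1°
I = V/|Z| = 1.3/3.86 = 337 mA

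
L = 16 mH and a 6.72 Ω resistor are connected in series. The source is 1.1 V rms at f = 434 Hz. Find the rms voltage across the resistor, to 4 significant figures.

0.1674 V

ω = 2πf = 2727 rad/s
X_L = ωL = 43.63 Ω
Z = 6.720 + j43.63 Ω
|Z| = √(6.720² + 43.63²) = 44.14 Ω
I = V/|Z| = 24.92 mA
V_R = I·|Z_R| = 0.02492 × 6.720 = 0.1674 V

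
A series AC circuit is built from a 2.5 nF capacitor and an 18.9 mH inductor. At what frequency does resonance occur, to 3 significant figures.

ω₀ = 1/√(LC) = 1/√(0.0189 × 2.5e-09) = 145500 rad/s
f₀ = ω₀/(2π) = 23.2 kHz

23.2 kHz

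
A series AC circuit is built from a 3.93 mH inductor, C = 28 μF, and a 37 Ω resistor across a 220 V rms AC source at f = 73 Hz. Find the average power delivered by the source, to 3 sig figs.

250 W

ω = 2πf = 458.7 rad/s
X_L = ωL = 1.80 Ω
X_C = 1/(ωC) = 77.9 Ω
Net reactance X = X_L − X_C = -76.1 Ω
Z = 37.0 − j76.1 Ω
|Z| = √(37.0² + 76.1²) = 84.6 Ω
∠Z = arctan(-76.1/37.0) = -64.1°
I = V/|Z| = 2.60 A
P = VI cos φ = 220 × 2.60 × cos(-64.1°) = 250 W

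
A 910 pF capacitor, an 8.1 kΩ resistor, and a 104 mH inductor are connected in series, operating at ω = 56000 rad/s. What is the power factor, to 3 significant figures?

X_L = ωL = 5820 Ω
X_C = 1/(ωC) = 19600 Ω
Net reactance X = X_L − X_C = -13800 Ω
Z = 8100 − j13800 Ω
|Z| = √(8100² + 13800²) = 16000 Ω
∠Z = arctan(-13800/8100) = -59.6°
cos φ = cos(-59.6°) = 0.506

0.506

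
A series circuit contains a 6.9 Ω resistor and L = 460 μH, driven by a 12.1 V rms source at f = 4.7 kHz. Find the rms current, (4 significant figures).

ω = 2πf = 29530 rad/s
X_L = ωL = 13.58 Ω
Z = 6.900 + j13.58 Ω
|Z| = √(6.900² + 13.58²) = 15.24 Ω
I = V/|Z| = 12.1/15.24 = 794.2 mA

794.2 mA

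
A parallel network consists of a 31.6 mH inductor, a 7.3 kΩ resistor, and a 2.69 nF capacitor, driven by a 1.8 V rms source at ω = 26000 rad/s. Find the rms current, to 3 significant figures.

2.08 mA

X_L = ωL = 822 Ω
X_C = 1/(ωC) = 14300 Ω
Parallel: admittances add. Y = 1/R + 1/(jωL) + jωC
Y = (0.000137 − j0.00115) S
|Y| = 0.00116 S → |Z| = 1/|Y| = 866 Ω, ∠Z = −∠Y = 83.2°
I = V/|Z| = 1.8/866 = 2.08 mA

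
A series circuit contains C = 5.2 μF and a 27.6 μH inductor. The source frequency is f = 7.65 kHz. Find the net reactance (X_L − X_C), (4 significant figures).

ω = 2πf = 48070 rad/s
X_L = ωL = 1.327 Ω
X_C = 1/(ωC) = 4.001 Ω
X = 1.327 − 4.001 = -2.674 Ω

-2.674 Ω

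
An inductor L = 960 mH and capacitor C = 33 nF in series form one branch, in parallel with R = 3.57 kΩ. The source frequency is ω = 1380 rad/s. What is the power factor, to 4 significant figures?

X_L = ωL = 1325 Ω
X_C = 1/(ωC) = 21960 Ω
Branch 1: Z₁ = R = 3570 Ω
Branch 2 (series LC): Z₂ = j(X_L − X_C) = −j20630 Ω
Parallel: Z = Z₁Z₂/(Z₁+Z₂), |Z| = 3518 Ω, ∠Z = -9.816°
cos φ = cos(-9.816°) = 0.9854

0.9854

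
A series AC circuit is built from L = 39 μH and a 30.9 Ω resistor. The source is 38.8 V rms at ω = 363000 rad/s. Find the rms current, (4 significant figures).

X_L = ωL = 14.16 Ω
Z = 30.90 + j14.16 Ω
|Z| = √(30.90² + 14.16²) = 33.99 Ω
I = V/|Z| = 38.8/33.99 = 1.142 A

1.142 A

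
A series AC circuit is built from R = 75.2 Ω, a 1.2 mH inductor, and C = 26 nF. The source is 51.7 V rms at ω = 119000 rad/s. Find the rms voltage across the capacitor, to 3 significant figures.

X_L = ωL = 143 Ω
X_C = 1/(ωC) = 323 Ω
Net reactance X = X_L − X_C = -180 Ω
Z = 75.2 − j180 Ω
|Z| = √(75.2² + 180²) = 195 Ω
I = V/|Z| = 265 mA
V_C = I·|Z_C| = 0.265 × 323 = 85.5 V

85.5 V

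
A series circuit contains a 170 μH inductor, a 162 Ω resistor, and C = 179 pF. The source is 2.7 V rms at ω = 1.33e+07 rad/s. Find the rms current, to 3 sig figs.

X_L = ωL = 2260 Ω
X_C = 1/(ωC) = 420 Ω
Net reactance X = X_L − X_C = 1840 Ω
Z = 162 + j1840 Ω
|Z| = √(162² + 1840²) = 1850 Ω
I = V/|Z| = 2.7/1850 = 1.46 mA

1.46 mA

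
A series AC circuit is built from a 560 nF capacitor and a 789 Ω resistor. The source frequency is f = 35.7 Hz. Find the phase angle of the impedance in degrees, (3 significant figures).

-84.3°

ω = 2πf = 224.3 rad/s
X_C = 1/(ωC) = 7960 Ω
Z = 789 − j7960 Ω
|Z| = √(789² + 7960²) = 8000 Ω
∠Z = arctan(-7960/789) = -84.3°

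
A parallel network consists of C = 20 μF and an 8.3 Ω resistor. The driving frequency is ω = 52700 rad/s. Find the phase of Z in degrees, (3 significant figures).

X_C = 1/(ωC) = 0.949 Ω
Parallel: admittances add. Y = 1/R + jωC
Y = (0.120 + j1.05) S
|Y| = 1.06 S → |Z| = 1/|Y| = 0.943 Ω, ∠Z = −∠Y = -83.5°

-83.5°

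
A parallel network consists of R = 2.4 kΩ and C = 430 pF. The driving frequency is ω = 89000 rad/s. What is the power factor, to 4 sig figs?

X_C = 1/(ωC) = 26130 Ω
Parallel: admittances add. Y = 1/R + jωC
Y = (0.0004167 + j3.827e-05) S
|Y| = 0.0004184 S → |Z| = 1/|Y| = 2390 Ω, ∠Z = −∠Y = -5.248°
cos φ = cos(-5.248°) = 0.9958

0.9958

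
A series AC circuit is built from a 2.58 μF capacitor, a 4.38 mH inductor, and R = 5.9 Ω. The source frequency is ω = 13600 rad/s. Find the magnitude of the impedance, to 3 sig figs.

X_L = ωL = 59.6 Ω
X_C = 1/(ωC) = 28.5 Ω
Net reactance X = X_L − X_C = 31.1 Ω
Z = 5.90 + j31.1 Ω
|Z| = √(5.90² + 31.1²) = 31.6 Ω

31.6 Ω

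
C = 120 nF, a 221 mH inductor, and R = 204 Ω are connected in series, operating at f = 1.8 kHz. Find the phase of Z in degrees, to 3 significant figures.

ω = 2πf = 11310 rad/s
X_L = ωL = 2500 Ω
X_C = 1/(ωC) = 737 Ω
Net reactance X = X_L − X_C = 1760 Ω
Z = 204 + j1760 Ω
|Z| = √(204² + 1760²) = 1770 Ω
∠Z = arctan(1760/204) = 83.4°

83.4°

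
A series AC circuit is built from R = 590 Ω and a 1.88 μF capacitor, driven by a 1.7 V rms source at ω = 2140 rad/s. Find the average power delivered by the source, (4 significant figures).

X_C = 1/(ωC) = 248.6 Ω
Z = 590.0 − j248.6 Ω
|Z| = √(590.0² + 248.6²) = 640.2 Ω
∠Z = arctan(-248.6/590.0) = -22.84°
I = V/|Z| = 2.655 mA
P = VI cos φ = 1.7 × 0.002655 × cos(-22.84°) = 4.160 mW

4.160 mW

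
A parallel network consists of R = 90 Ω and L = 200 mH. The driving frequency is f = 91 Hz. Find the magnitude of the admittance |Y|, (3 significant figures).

ω = 2πf = 571.8 rad/s
X_L = ωL = 114 Ω
Parallel: admittances add. Y = 1/R + 1/(jωL)
Y = (0.0111 − j0.00874) S
|Y| = 0.0141 S → |Z| = 1/|Y| = 70.7 Ω, ∠Z = −∠Y = 38.2°

14.1 mS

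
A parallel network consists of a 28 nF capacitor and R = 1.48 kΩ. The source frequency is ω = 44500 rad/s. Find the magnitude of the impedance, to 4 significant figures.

705.5 Ω

X_C = 1/(ωC) = 802.6 Ω
Parallel: admittances add. Y = 1/R + jωC
Y = (0.0006757 + j0.001246) S
|Y| = 0.001417 S → |Z| = 1/|Y| = 705.5 Ω, ∠Z = −∠Y = -61.53°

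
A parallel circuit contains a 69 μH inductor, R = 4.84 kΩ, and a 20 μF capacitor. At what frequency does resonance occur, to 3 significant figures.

ω₀ = 1/√(LC) = 1/√(6.9e-05 × 2e-05) = 26920 rad/s
f₀ = ω₀/(2π) = 4.28 kHz

4.28 kHz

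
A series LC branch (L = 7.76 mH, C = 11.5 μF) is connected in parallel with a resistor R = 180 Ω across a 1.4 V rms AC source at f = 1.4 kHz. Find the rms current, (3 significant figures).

ω = 2πf = 8796 rad/s
X_L = ωL = 68.3 Ω
X_C = 1/(ωC) = 9.89 Ω
Branch 1: Z₁ = R = 180 Ω
Branch 2 (series LC): Z₂ = j(X_L − X_C) = j58.4 Ω
Parallel: Z = Z₁Z₂/(Z₁+Z₂), |Z| = 55.5 Ω, ∠Z = 72.0°
I = V/|Z| = 1.4/55.5 = 25.2 mA

25.2 mA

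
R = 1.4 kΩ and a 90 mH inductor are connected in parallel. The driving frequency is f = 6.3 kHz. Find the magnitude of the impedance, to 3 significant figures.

1300 Ω

ω = 2πf = 39580 rad/s
X_L = ωL = 3560 Ω
Parallel: admittances add. Y = 1/R + 1/(jωL)
Y = (0.000714 − j0.000281) S
|Y| = 0.000767 S → |Z| = 1/|Y| = 1300 Ω, ∠Z = −∠Y = 21.5°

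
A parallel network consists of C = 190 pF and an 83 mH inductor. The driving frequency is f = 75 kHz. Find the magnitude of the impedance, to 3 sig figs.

ω = 2πf = 471200 rad/s
X_L = ωL = 39100 Ω
X_C = 1/(ωC) = 11200 Ω
Parallel: admittances add. Y = 1/(jωL) + jωC
Y = (0 + j6.4e-05) S
|Y| = 6.4e-05 S → |Z| = 1/|Y| = 15600 Ω, ∠Z = −∠Y = -90.0°

15600 Ω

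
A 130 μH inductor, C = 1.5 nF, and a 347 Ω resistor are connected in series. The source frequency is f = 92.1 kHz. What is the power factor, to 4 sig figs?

0.3067

ω = 2πf = 578700 rad/s
X_L = ωL = 75.23 Ω
X_C = 1/(ωC) = 1152 Ω
Net reactance X = X_L − X_C = -1077 Ω
Z = 347.0 − j1077 Ω
|Z| = √(347.0² + 1077²) = 1131 Ω
∠Z = arctan(-1077/347.0) = -72.14°
cos φ = cos(-72.14°) = 0.3067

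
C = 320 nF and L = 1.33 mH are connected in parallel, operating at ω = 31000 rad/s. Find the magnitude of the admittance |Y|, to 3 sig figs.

14.3 mS

X_L = ωL = 41.2 Ω
X_C = 1/(ωC) = 101 Ω
Parallel: admittances add. Y = 1/(jωL) + jωC
Y = (0 − j0.0143) S
|Y| = 0.0143 S → |Z| = 1/|Y| = 69.8 Ω, ∠Z = −∠Y = 90.0°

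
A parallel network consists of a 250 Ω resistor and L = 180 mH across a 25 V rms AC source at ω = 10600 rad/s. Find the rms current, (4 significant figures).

X_L = ωL = 1908 Ω
Parallel: admittances add. Y = 1/R + 1/(jωL)
Y = (0.004000 − j0.0005241) S
|Y| = 0.004034 S → |Z| = 1/|Y| = 247.9 Ω, ∠Z = −∠Y = 7.465°
I = V/|Z| = 25/247.9 = 100.9 mA

100.9 mA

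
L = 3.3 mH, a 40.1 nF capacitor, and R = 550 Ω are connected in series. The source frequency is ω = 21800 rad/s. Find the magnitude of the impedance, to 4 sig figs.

1205 Ω

X_L = ωL = 71.94 Ω
X_C = 1/(ωC) = 1144 Ω
Net reactance X = X_L − X_C = -1072 Ω
Z = 550.0 − j1072 Ω
|Z| = √(550.0² + 1072²) = 1205 Ω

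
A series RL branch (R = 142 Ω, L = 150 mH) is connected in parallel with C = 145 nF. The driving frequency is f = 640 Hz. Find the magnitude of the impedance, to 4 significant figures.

ω = 2πf = 4021 rad/s
X_L = ωL = 603.2 Ω
X_C = 1/(ωC) = 1715 Ω
Branch 1 (R+jX_L): Z₁ = 142.0 + j603.2 Ω, |Z₁| = 619.7 Ω
Branch 2 (−jX_C): Z₂ = −j1715 Ω
Parallel: Z = Z₁Z₂/(Z₁+Z₂), |Z| = 948.2 Ω, ∠Z = 69.47°

948.2 Ω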